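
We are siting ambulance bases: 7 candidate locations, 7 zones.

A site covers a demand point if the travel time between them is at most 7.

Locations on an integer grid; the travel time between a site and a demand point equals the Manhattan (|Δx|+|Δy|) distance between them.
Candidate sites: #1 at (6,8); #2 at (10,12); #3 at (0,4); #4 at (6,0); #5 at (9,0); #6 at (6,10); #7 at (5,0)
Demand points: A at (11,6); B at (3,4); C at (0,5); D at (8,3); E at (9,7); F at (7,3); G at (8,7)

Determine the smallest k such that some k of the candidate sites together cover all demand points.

2

Coverage sets (demand points within 7 of each site):
  #1: {A, B, D, E, F, G}
  #2: {A, E, G}
  #3: {B, C}
  #4: {B, D, F}
  #5: {D, E, F}
  #6: {E, G}
  #7: {B, D, F}
No single site covers all 7 demand points.
But {#1, #3} covers everything, so the minimum is 2.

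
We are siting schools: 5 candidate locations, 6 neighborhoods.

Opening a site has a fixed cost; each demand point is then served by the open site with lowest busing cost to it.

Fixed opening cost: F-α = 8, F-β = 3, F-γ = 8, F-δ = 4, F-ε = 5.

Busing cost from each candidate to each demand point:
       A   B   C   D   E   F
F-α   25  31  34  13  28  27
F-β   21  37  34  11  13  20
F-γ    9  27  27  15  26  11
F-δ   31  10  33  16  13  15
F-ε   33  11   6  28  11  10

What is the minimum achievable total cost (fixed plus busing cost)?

74

Open {F-β, F-γ, F-ε}: assign each demand point to its cheapest open site.
  A→F-γ 9, B→F-ε 11, C→F-ε 6, D→F-β 11, E→F-ε 11, F→F-ε 10
  busing cost 58, fixed 16 → total 74.
Compare {F-γ, F-ε}: busing cost 62 + fixed 13 = 75.
Compare {F-β, F-γ, F-δ, F-ε}: busing cost 57 + fixed 20 = 77.
Compare {F-β, F-ε}: busing cost 70 + fixed 8 = 78.
All other subsets cost ≥ 75. Minimum total cost: 74.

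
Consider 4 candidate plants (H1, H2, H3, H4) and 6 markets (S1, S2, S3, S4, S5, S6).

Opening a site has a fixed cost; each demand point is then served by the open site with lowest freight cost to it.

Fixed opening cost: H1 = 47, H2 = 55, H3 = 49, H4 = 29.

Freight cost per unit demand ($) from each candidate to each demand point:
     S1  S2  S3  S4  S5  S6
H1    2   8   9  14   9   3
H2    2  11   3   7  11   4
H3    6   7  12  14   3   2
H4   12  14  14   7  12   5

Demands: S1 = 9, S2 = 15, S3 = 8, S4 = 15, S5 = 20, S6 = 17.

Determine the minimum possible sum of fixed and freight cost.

450

Open {H2, H3}: assign each demand point to its cheapest open site.
  S1→H2 9×2=18, S2→H3 15×7=105, S3→H2 8×3=24, S4→H2 15×7=105, S5→H3 20×3=60, S6→H3 17×2=34
  freight cost 346, fixed 104 → total 450.
Compare {H2, H3, H4}: freight cost 346 + fixed 133 = 479.
Compare {H1, H2, H3}: freight cost 346 + fixed 151 = 497.
Compare {H1, H3, H4}: freight cost 394 + fixed 125 = 519.
All other subsets cost ≥ 479. Minimum total cost: 450.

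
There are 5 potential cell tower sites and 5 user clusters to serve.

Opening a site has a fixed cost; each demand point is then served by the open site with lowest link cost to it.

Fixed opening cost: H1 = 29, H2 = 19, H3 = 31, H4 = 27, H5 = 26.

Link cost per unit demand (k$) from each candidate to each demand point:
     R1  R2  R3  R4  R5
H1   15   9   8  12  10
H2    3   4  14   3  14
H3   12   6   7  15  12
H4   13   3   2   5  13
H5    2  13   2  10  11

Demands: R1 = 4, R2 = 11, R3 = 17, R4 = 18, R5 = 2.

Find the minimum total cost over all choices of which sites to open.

205

Open {H2, H4}: assign each demand point to its cheapest open site.
  R1→H2 4×3=12, R2→H4 11×3=33, R3→H4 17×2=34, R4→H2 18×3=54, R5→H4 2×13=26
  link cost 159, fixed 46 → total 205.
Compare {H2, H5}: link cost 162 + fixed 45 = 207.
Compare {H2, H4, H5}: link cost 151 + fixed 72 = 223.
Compare {H1, H2, H4}: link cost 153 + fixed 75 = 228.
All other subsets cost ≥ 207. Minimum total cost: 205.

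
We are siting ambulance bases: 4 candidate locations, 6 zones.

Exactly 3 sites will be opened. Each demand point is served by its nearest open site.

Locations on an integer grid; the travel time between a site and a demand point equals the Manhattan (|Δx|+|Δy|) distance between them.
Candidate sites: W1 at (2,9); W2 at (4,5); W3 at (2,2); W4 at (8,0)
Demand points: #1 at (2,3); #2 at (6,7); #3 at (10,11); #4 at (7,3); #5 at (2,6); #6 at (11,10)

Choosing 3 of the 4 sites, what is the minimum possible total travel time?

Open {W1, W2, W3}.
  #1→W3 1, #2→W2 4, #3→W1 10, #4→W2 5, #5→W1 3, #6→W1 10  ⇒ total 33.
Compare {W1, W3, W4}: total 34.
Compare {W1, W2, W4}: total 35.
No size-3 selection does better; minimum is 33.

33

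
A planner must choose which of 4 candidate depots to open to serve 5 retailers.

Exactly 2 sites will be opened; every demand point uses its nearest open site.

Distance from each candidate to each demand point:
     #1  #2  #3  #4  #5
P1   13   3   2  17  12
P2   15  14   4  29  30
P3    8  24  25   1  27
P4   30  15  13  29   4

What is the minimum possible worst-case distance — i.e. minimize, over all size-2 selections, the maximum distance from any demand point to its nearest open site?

12

Open {P1, P3}.
  Farthest demand point is #5 at distance 12 (to P1); all others are ≤ 12.
With {P3, P4} the worst case is 15.
With {P1, P2} the worst case is 17.
No size-2 selection achieves below 12.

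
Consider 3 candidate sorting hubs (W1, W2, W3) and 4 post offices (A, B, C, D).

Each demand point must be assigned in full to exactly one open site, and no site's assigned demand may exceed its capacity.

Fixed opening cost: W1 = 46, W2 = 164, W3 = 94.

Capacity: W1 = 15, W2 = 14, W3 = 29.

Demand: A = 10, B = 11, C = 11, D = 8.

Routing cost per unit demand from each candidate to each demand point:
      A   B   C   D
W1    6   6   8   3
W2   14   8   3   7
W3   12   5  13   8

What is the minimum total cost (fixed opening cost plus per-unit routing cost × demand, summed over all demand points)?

467

Open {W1, W3}; cheapest assignment that respects the capacities:
  W1 (cap 15, load 11): C — cost 11×8 = 88
  W3 (cap 29, load 29): A, B, D — cost 10×12 + 11×5 + 8×8 = 239
  Shipping 327, fixed 140 → total 467.
  Any other capacity-feasible assignment to {W1, W3} ships for at least 327.
Compare {W1, W2, W3}: its best feasible assignment gives total 516.
Compare {W2, W3}: its best feasible assignment gives total 530.
Every other set of open sites that can feasibly serve all demand totals ≥ 516 even under its best assignment. Minimum: 467.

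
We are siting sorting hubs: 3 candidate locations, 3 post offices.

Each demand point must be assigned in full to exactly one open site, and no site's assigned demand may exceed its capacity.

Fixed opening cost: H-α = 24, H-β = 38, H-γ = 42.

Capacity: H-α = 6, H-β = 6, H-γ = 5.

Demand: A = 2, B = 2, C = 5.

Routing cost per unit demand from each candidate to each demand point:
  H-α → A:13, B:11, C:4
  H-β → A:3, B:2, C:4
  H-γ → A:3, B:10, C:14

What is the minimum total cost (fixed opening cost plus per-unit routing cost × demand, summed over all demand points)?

Open {H-α, H-β}; cheapest assignment that respects the capacities:
  H-α (cap 6, load 5): C — cost 5×4 = 20
  H-β (cap 6, load 4): A, B — cost 2×3 + 2×2 = 10
  Shipping 30, fixed 62 → total 92.
  Any other capacity-feasible assignment to {H-α, H-β} ships for at least 30.
Compare {H-α, H-γ}: its best feasible assignment gives total 112.
Compare {H-β, H-γ}: its best feasible assignment gives total 126.
Every other set of open sites that can feasibly serve all demand totals ≥ 112 even under its best assignment. Minimum: 92.

92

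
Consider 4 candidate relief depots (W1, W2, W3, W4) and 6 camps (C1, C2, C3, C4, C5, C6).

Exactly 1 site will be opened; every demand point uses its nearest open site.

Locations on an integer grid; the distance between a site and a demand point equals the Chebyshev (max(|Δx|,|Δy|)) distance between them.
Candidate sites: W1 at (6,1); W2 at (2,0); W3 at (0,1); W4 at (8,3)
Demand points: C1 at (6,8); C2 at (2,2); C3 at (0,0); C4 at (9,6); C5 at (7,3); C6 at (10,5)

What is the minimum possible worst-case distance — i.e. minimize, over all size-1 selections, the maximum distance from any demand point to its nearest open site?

7

Open {W1}.
  Farthest demand point is C1 at distance 7 (to W1); all others are ≤ 7.
With {W2} the worst case is 8.
With {W4} the worst case is 8.
No size-1 selection achieves below 7.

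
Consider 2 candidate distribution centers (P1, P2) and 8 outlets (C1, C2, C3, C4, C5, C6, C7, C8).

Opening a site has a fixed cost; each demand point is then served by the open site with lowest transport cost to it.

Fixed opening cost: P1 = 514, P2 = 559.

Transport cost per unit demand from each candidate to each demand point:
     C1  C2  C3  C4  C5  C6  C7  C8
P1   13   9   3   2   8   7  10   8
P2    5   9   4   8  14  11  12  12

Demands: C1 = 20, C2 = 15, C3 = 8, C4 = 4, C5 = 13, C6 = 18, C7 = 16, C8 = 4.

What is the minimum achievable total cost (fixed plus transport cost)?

Open {P1}: assign each demand point to its cheapest open site.
  C1→P1 20×13=260, C2→P1 15×9=135, C3→P1 8×3=24, C4→P1 4×2=8, C5→P1 13×8=104, C6→P1 18×7=126, C7→P1 16×10=160, C8→P1 4×8=32
  transport cost 849, fixed 514 → total 1363.
Compare {P2}: transport cost 919 + fixed 559 = 1478.
Compare {P1, P2}: transport cost 689 + fixed 1073 = 1762.

1363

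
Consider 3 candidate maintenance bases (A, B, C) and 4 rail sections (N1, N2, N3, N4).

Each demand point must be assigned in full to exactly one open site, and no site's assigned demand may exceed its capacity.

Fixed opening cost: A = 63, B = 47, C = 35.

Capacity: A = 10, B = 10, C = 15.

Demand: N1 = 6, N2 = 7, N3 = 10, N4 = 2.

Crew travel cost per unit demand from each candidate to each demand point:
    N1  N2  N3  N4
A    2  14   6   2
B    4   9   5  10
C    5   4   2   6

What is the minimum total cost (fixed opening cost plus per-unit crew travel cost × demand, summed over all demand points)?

Open {B, C}; cheapest assignment that respects the capacities:
  B (cap 10, load 10): N3 — cost 10×5 = 50
  C (cap 15, load 15): N1, N2, N4 — cost 6×5 + 7×4 + 2×6 = 70
  Shipping 120, fixed 82 → total 202.
  Any other capacity-feasible assignment to {B, C} ships for at least 120.
Compare {A, C}: its best feasible assignment gives total 228.
Compare {A, B, C}: its best feasible assignment gives total 239.
Every other set of open sites that can feasibly serve all demand totals ≥ 228 even under its best assignment. Minimum: 202.

202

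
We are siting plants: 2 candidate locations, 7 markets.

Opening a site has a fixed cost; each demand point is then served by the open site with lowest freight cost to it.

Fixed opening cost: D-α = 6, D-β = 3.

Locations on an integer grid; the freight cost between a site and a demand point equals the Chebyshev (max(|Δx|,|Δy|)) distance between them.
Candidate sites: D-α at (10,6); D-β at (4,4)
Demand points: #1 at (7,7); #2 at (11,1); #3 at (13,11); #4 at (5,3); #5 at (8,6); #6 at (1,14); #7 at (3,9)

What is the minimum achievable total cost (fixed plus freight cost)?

Open {D-α, D-β}: assign each demand point to its cheapest open site.
  #1→D-α 3, #2→D-α 5, #3→D-α 5, #4→D-β 1, #5→D-α 2, #6→D-α 9, #7→D-β 5
  freight cost 30, fixed 9 → total 39.
Compare {D-α}: freight cost 36 + fixed 6 = 42.
Compare {D-β}: freight cost 39 + fixed 3 = 42.

39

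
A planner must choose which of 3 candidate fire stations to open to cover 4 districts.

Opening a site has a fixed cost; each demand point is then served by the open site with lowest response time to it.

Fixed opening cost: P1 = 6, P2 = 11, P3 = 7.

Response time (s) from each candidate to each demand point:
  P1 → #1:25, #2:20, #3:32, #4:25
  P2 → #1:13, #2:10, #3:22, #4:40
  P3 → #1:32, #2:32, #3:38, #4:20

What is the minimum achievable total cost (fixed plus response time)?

83

Open {P2, P3}: assign each demand point to its cheapest open site.
  #1→P2 13, #2→P2 10, #3→P2 22, #4→P3 20
  response time 65, fixed 18 → total 83.
Compare {P1, P2}: response time 70 + fixed 17 = 87.
Compare {P1, P2, P3}: response time 65 + fixed 24 = 89.
Compare {P2}: response time 85 + fixed 11 = 96.
All other subsets cost ≥ 87. Minimum total cost: 83.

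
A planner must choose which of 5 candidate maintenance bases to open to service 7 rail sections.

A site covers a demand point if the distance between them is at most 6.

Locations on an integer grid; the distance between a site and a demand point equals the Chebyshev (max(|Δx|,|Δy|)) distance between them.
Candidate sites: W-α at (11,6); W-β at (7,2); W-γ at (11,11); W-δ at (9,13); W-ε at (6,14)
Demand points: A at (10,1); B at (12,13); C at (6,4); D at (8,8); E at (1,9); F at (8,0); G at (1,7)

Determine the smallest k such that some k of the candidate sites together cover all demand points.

Coverage sets (demand points within 6 of each site):
  W-α: {A, C, D, F}
  W-β: {A, C, D, F, G}
  W-γ: {B, D}
  W-δ: {B, D}
  W-ε: {B, D, E}
No single site covers all 7 demand points.
But {W-β, W-ε} covers everything, so the minimum is 2.

2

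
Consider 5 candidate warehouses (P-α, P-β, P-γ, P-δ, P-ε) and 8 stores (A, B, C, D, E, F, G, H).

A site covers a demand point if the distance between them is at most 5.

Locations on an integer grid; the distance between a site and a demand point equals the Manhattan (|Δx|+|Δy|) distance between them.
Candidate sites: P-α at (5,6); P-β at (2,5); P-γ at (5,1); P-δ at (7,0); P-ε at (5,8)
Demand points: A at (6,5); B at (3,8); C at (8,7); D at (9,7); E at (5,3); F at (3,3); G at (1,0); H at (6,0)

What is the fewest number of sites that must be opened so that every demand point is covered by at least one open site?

2

Coverage sets (demand points within 5 of each site):
  P-α: {A, B, C, D, E, F}
  P-β: {A, B, E, F}
  P-γ: {A, E, F, G, H}
  P-δ: {E, H}
  P-ε: {A, B, C, D, E}
No single site covers all 8 demand points.
But {P-α, P-γ} covers everything, so the minimum is 2.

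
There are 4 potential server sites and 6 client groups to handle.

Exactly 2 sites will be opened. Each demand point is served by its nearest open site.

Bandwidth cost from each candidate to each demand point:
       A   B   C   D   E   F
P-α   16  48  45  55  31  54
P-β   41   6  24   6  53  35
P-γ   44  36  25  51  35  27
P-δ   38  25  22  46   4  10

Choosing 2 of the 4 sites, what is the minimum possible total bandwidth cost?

86

Open {P-β, P-δ}.
  A→P-δ 38, B→P-β 6, C→P-δ 22, D→P-β 6, E→P-δ 4, F→P-δ 10  ⇒ total 86.
Compare {P-α, P-β}: total 118.
Compare {P-α, P-δ}: total 123.
No size-2 selection does better; minimum is 86.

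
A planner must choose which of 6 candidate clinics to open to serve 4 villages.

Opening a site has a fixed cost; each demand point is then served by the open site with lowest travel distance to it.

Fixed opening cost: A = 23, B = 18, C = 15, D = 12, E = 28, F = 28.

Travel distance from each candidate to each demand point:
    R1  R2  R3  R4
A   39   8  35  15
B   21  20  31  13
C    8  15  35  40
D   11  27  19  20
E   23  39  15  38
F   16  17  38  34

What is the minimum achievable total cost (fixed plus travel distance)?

88

Open {A, D}: assign each demand point to its cheapest open site.
  R1→D 11, R2→A 8, R3→D 19, R4→A 15
  travel distance 53, fixed 35 → total 88.
Compare {D}: travel distance 77 + fixed 12 = 89.
Compare {C, D}: travel distance 62 + fixed 27 = 89.
Compare {B, D}: travel distance 63 + fixed 30 = 93.
All other subsets cost ≥ 89. Minimum total cost: 88.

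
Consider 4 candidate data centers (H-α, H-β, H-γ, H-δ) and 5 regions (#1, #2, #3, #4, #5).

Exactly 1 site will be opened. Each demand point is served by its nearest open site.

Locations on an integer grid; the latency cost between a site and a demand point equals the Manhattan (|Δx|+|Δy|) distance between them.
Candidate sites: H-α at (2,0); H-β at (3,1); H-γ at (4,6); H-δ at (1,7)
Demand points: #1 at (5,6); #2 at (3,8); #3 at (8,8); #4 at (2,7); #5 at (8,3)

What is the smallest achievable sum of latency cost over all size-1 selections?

Open {H-γ}.
  #1→H-γ 1, #2→H-γ 3, #3→H-γ 6, #4→H-γ 3, #5→H-γ 7  ⇒ total 20.
Compare {H-δ}: total 28.
Compare {H-β}: total 40.
No size-1 selection does better; minimum is 20.

20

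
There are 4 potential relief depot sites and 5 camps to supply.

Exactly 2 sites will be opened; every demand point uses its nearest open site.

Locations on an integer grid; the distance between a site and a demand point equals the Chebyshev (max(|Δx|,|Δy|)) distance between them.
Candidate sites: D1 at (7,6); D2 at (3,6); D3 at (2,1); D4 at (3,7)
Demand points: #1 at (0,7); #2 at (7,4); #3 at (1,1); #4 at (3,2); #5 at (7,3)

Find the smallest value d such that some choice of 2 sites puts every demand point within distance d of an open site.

Open {D2, D3}.
  Farthest demand point is #2 at distance 4 (to D2); all others are ≤ 4.
With {D3, D4} the worst case is 4.
With {D1, D2} the worst case is 5.
No size-2 selection achieves below 4.

4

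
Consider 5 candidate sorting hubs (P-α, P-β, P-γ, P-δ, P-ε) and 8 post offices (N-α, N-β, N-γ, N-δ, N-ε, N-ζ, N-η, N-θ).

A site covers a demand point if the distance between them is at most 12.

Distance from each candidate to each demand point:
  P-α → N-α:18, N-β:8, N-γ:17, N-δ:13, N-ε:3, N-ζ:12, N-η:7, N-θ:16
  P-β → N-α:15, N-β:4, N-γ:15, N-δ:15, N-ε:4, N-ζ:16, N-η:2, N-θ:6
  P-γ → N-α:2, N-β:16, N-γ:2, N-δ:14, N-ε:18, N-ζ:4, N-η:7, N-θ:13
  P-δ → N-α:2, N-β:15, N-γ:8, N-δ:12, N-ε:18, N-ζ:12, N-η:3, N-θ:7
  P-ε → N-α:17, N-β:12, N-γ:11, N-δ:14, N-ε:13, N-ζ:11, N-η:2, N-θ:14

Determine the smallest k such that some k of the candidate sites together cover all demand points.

Coverage sets (demand points within 12 of each site):
  P-α: {N-β, N-ε, N-ζ, N-η}
  P-β: {N-β, N-ε, N-η, N-θ}
  P-γ: {N-α, N-γ, N-ζ, N-η}
  P-δ: {N-α, N-γ, N-δ, N-ζ, N-η, N-θ}
  P-ε: {N-β, N-γ, N-ζ, N-η}
No single site covers all 8 demand points.
But {P-α, P-δ} covers everything, so the minimum is 2.

2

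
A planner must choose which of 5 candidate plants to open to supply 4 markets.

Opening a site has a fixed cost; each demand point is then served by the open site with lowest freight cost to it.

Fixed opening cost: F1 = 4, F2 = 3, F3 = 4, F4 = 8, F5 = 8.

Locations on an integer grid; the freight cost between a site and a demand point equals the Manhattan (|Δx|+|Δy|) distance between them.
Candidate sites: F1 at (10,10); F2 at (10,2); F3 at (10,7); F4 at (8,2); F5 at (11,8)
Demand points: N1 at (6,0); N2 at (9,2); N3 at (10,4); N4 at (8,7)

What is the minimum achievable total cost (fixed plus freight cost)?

Open {F2, F3}: assign each demand point to its cheapest open site.
  N1→F2 6, N2→F2 1, N3→F2 2, N4→F3 2
  freight cost 11, fixed 7 → total 18.
Compare {F2}: freight cost 16 + fixed 3 = 19.
Compare {F1, F2}: freight cost 14 + fixed 7 = 21.
Compare {F4}: freight cost 14 + fixed 8 = 22.
All other subsets cost ≥ 19. Minimum total cost: 18.

18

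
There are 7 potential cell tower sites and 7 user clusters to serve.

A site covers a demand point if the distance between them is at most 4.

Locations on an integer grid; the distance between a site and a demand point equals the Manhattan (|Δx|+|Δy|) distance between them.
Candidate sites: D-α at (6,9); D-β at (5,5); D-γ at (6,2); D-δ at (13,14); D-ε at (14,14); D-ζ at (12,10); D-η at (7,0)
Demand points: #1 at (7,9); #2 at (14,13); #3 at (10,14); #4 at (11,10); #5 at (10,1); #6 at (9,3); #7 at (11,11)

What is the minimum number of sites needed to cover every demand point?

5

Coverage sets (demand points within 4 of each site):
  D-α: {#1}
  D-β: {}
  D-γ: {#6}
  D-δ: {#2, #3}
  D-ε: {#2, #3}
  D-ζ: {#4, #7}
  D-η: {#5}
No 4 sites suffice: every size-4 union leaves at least one demand point uncovered.
But {D-α, D-γ, D-δ, D-ζ, D-η} covers everything, so the minimum is 5.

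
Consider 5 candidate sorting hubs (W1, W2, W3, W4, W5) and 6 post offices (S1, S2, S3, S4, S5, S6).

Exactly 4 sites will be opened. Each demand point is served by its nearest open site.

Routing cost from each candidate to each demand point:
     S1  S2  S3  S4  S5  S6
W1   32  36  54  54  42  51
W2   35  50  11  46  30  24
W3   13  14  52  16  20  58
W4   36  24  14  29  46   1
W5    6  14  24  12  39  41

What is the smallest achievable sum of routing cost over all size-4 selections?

Open {W2, W3, W4, W5}.
  S1→W5 6, S2→W3 14, S3→W2 11, S4→W5 12, S5→W3 20, S6→W4 1  ⇒ total 64.
Compare {W1, W3, W4, W5}: total 67.
Compare {W1, W2, W4, W5}: total 74.
No size-4 selection does better; minimum is 64.

64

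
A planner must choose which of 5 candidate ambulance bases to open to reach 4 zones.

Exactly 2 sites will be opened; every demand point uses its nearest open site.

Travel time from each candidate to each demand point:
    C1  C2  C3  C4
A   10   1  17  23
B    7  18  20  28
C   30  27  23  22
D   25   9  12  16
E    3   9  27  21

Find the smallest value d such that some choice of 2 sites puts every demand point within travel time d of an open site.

16

Open {A, D}.
  Farthest demand point is C4 at travel time 16 (to D); all others are ≤ 16.
With {B, D} the worst case is 16.
With {D, E} the worst case is 16.
No size-2 selection achieves below 16.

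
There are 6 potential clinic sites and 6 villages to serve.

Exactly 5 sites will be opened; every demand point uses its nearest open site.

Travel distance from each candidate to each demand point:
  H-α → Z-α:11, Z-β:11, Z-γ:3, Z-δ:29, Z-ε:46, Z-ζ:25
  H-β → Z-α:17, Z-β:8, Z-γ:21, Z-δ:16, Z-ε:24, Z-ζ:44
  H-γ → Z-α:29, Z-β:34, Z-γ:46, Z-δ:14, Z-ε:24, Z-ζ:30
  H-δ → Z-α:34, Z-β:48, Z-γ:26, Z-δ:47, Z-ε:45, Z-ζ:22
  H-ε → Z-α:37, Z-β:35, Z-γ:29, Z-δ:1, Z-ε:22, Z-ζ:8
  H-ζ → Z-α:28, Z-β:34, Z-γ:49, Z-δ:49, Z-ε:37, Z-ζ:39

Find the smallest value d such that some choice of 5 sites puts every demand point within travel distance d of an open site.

Open {H-α, H-β, H-γ, H-δ, H-ε}.
  Farthest demand point is Z-ε at travel distance 22 (to H-ε); all others are ≤ 22.
With {H-α, H-β, H-γ, H-ε, H-ζ} the worst case is 22.
With {H-α, H-β, H-δ, H-ε, H-ζ} the worst case is 22.
No size-5 selection achieves below 22.

22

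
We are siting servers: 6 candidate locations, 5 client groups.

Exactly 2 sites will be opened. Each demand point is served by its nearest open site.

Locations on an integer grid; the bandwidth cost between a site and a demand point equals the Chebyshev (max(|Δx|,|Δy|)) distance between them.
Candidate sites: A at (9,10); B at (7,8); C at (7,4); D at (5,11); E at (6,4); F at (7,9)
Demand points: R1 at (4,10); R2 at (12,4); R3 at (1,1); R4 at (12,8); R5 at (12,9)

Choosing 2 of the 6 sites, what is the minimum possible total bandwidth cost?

21

Open {A, B}.
  R1→B 3, R2→B 5, R3→B 7, R4→A 3, R5→A 3  ⇒ total 21.
Compare {A, C}: total 22.
Compare {A, D}: total 22.
No size-2 selection does better; minimum is 21.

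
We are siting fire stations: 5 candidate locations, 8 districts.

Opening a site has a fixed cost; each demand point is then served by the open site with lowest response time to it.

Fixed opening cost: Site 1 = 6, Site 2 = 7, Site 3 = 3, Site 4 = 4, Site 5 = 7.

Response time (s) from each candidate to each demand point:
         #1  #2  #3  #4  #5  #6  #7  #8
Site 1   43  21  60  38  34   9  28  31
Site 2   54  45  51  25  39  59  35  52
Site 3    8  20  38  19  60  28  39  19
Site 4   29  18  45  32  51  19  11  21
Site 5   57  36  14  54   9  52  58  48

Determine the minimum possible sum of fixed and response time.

127

Open {Site 1, Site 3, Site 4, Site 5}: assign each demand point to its cheapest open site.
  #1→Site 3 8, #2→Site 4 18, #3→Site 5 14, #4→Site 3 19, #5→Site 5 9, #6→Site 1 9, #7→Site 4 11, #8→Site 3 19
  response time 107, fixed 20 → total 127.
Compare {Site 3, Site 4, Site 5}: response time 117 + fixed 14 = 131.
Compare {Site 1, Site 2, Site 3, Site 4, Site 5}: response time 107 + fixed 27 = 134.
Compare {Site 2, Site 3, Site 4, Site 5}: response time 117 + fixed 21 = 138.
All other subsets cost ≥ 131. Minimum total cost: 127.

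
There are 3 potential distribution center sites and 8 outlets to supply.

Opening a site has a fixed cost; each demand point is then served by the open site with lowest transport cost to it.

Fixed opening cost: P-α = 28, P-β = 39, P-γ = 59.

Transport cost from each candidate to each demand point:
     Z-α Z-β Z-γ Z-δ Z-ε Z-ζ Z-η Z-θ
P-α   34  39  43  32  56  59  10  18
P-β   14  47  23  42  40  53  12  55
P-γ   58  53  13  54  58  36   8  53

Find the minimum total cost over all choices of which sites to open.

Open {P-α, P-β}: assign each demand point to its cheapest open site.
  Z-α→P-β 14, Z-β→P-α 39, Z-γ→P-β 23, Z-δ→P-α 32, Z-ε→P-β 40, Z-ζ→P-β 53, Z-η→P-α 10, Z-θ→P-α 18
  transport cost 229, fixed 67 → total 296.
Compare {P-α}: transport cost 291 + fixed 28 = 319.
Compare {P-α, P-γ}: transport cost 236 + fixed 87 = 323.
Compare {P-β}: transport cost 286 + fixed 39 = 325.
All other subsets cost ≥ 319. Minimum total cost: 296.

296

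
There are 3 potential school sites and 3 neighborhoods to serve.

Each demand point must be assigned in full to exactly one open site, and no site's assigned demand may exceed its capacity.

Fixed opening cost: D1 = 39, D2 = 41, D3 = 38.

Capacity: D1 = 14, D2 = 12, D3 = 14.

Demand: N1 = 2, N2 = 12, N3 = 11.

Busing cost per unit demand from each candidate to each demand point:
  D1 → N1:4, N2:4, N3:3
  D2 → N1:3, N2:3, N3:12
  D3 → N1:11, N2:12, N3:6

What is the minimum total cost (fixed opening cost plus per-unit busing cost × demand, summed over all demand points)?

157

Open {D1, D2}; cheapest assignment that respects the capacities:
  D1 (cap 14, load 13): N1, N3 — cost 2×4 + 11×3 = 41
  D2 (cap 12, load 12): N2 — cost 12×3 = 36
  Shipping 77, fixed 80 → total 157.
  Any other capacity-feasible assignment to {D1, D2} ships for at least 77.
Compare {D1, D2, D3}: its best feasible assignment gives total 195.
Compare {D1, D3}: its best feasible assignment gives total 199.
Every other set of open sites that can feasibly serve all demand totals ≥ 195 even under its best assignment. Minimum: 157.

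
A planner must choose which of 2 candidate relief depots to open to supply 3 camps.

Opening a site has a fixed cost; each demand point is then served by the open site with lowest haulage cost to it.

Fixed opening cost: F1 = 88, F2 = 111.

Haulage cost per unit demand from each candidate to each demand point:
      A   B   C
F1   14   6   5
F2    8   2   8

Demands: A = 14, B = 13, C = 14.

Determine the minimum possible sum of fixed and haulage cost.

361

Open {F2}: assign each demand point to its cheapest open site.
  A→F2 14×8=112, B→F2 13×2=26, C→F2 14×8=112
  haulage cost 250, fixed 111 → total 361.
Compare {F1, F2}: haulage cost 208 + fixed 199 = 407.
Compare {F1}: haulage cost 344 + fixed 88 = 432.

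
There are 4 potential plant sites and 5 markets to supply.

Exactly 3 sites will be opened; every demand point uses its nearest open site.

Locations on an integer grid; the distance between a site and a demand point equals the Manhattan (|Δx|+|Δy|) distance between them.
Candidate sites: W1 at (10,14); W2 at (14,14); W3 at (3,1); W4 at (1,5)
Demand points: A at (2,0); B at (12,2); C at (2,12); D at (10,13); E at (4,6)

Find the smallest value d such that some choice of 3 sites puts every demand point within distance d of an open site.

10

Open {W1, W2, W3}.
  Farthest demand point is B at distance 10 (to W3); all others are ≤ 10.
With {W1, W3, W4} the worst case is 10.
With {W2, W3, W4} the worst case is 10.
No size-3 selection achieves below 10.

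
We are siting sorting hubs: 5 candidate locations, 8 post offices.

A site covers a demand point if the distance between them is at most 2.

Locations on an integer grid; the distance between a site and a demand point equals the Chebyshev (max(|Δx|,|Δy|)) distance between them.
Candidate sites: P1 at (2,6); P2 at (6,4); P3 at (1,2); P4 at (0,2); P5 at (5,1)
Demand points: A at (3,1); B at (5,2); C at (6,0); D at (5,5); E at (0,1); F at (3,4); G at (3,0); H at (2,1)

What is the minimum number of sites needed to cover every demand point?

Coverage sets (demand points within 2 of each site):
  P1: {F}
  P2: {B, D}
  P3: {A, E, F, G, H}
  P4: {E, H}
  P5: {A, B, C, G}
No 2 sites suffice: every size-2 union leaves at least one demand point uncovered.
But {P2, P3, P5} covers everything, so the minimum is 3.

3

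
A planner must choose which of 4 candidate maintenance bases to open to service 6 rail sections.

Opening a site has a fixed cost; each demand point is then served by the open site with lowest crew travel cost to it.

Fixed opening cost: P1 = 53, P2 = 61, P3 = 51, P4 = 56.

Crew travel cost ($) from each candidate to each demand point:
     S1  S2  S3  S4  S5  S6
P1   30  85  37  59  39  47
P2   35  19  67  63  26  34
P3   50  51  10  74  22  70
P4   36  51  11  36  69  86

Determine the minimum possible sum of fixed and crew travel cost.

Open {P2, P4}: assign each demand point to its cheapest open site.
  S1→P2 35, S2→P2 19, S3→P4 11, S4→P4 36, S5→P2 26, S6→P2 34
  crew travel cost 161, fixed 117 → total 278.
Compare {P2, P3}: crew travel cost 183 + fixed 112 = 295.
Compare {P2}: crew travel cost 244 + fixed 61 = 305.
Compare {P1, P2}: crew travel cost 205 + fixed 114 = 319.
All other subsets cost ≥ 295. Minimum total cost: 278.

278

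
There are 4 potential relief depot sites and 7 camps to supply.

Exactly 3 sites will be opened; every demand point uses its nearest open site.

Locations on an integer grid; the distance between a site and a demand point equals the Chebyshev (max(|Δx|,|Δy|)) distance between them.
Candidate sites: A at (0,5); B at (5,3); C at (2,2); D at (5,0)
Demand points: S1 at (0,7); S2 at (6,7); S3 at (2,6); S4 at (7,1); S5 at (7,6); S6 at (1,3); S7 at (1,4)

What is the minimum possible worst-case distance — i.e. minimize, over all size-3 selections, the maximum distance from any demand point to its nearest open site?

Open {A, B, C}.
  Farthest demand point is S2 at distance 4 (to B); all others are ≤ 4.
With {A, B, D} the worst case is 4.
With {A, C, D} the worst case is 5.
No size-3 selection achieves below 4.

4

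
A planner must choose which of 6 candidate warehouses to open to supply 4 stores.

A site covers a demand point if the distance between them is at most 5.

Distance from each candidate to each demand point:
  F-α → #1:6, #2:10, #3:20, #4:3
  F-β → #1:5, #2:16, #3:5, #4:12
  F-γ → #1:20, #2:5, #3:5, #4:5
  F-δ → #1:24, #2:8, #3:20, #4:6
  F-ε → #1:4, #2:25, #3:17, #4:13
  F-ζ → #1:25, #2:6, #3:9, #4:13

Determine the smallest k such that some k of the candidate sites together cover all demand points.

Coverage sets (demand points within 5 of each site):
  F-α: {#4}
  F-β: {#1, #3}
  F-γ: {#2, #3, #4}
  F-δ: {}
  F-ε: {#1}
  F-ζ: {}
No single site covers all 4 demand points.
But {F-β, F-γ} covers everything, so the minimum is 2.

2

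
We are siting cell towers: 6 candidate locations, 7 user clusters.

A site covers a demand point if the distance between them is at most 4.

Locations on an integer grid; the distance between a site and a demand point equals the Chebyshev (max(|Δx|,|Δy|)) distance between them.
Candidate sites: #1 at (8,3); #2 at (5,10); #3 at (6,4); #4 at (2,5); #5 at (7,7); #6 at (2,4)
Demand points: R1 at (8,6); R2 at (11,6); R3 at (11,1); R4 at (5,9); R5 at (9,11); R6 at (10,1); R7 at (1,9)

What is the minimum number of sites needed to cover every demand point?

Coverage sets (demand points within 4 of each site):
  #1: {R1, R2, R3, R6}
  #2: {R1, R4, R5, R7}
  #3: {R1, R6}
  #4: {R4, R7}
  #5: {R1, R2, R4, R5}
  #6: {}
No single site covers all 7 demand points.
But {#1, #2} covers everything, so the minimum is 2.

2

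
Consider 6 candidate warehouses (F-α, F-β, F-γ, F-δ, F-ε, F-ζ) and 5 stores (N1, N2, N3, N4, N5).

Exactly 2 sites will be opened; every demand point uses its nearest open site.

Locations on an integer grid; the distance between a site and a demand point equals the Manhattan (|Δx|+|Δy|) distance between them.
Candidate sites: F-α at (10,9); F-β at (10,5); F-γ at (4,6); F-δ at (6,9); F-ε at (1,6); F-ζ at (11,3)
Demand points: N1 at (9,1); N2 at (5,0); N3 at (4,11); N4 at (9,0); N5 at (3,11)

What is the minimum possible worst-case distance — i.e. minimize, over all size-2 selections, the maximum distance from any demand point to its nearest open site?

7

Open {F-β, F-γ}.
  Farthest demand point is N2 at distance 7 (to F-γ); all others are ≤ 7.
With {F-γ, F-ζ} the worst case is 7.
With {F-α, F-ζ} the worst case is 9.
No size-2 selection achieves below 7.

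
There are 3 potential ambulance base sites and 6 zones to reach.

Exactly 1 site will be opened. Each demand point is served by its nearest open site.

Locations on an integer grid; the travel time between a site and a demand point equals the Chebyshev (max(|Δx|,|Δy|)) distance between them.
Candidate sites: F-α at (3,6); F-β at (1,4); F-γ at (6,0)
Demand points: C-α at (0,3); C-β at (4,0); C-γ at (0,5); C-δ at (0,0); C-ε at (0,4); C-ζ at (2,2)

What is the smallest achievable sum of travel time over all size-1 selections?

13

Open {F-β}.
  C-α→F-β 1, C-β→F-β 4, C-γ→F-β 1, C-δ→F-β 4, C-ε→F-β 1, C-ζ→F-β 2  ⇒ total 13.
Compare {F-α}: total 25.
Compare {F-γ}: total 30.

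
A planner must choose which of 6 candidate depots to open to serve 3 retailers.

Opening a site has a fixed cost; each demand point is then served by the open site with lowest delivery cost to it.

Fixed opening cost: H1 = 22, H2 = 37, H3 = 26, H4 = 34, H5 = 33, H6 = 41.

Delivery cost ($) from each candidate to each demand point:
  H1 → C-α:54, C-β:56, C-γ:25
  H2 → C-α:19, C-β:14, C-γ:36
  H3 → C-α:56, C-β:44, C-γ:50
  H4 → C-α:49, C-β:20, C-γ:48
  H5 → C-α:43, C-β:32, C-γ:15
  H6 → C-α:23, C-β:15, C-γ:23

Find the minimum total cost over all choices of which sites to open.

Open {H6}: assign each demand point to its cheapest open site.
  C-α→H6 23, C-β→H6 15, C-γ→H6 23
  delivery cost 61, fixed 41 → total 102.
Compare {H2}: delivery cost 69 + fixed 37 = 106.
Compare {H1, H2}: delivery cost 58 + fixed 59 = 117.
Compare {H2, H5}: delivery cost 48 + fixed 70 = 118.
All other subsets cost ≥ 106. Minimum total cost: 102.

102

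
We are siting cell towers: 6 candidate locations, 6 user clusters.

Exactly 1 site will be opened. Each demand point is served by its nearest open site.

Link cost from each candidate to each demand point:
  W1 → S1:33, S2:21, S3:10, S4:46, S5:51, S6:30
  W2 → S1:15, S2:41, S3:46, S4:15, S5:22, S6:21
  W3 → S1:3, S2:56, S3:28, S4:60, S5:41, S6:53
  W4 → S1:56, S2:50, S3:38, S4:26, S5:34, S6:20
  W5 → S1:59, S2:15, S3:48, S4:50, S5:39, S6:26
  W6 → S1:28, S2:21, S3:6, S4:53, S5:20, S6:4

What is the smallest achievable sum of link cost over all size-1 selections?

Open {W6}.
  S1→W6 28, S2→W6 21, S3→W6 6, S4→W6 53, S5→W6 20, S6→W6 4  ⇒ total 132.
Compare {W2}: total 160.
Compare {W1}: total 191.
No size-1 selection does better; minimum is 132.

132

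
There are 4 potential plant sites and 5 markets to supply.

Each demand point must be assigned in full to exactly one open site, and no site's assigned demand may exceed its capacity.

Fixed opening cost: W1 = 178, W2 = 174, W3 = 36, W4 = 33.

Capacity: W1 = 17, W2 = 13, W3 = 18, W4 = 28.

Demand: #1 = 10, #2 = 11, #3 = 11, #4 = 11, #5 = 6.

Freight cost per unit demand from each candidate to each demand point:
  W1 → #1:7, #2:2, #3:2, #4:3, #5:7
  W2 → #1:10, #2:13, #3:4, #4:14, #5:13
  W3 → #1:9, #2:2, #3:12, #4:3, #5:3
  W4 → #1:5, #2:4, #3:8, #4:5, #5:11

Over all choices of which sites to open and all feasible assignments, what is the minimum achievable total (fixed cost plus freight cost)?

Open {W1, W3, W4}; cheapest assignment that respects the capacities:
  W1 (cap 17, load 11): #3 — cost 11×2 = 22
  W3 (cap 18, load 17): #2, #5 — cost 11×2 + 6×3 = 40
  W4 (cap 28, load 21): #1, #4 — cost 10×5 + 11×5 = 105
  Shipping 167, fixed 247 → total 414.
  Any other capacity-feasible assignment to {W1, W3, W4} ships for at least 167.
Compare {W2, W3, W4}: its best feasible assignment gives total 432.
Compare {W1, W2, W3, W4}: its best feasible assignment gives total 588.
Every other set of open sites that can feasibly serve all demand totals ≥ 432 even under its best assignment. Minimum: 414.

414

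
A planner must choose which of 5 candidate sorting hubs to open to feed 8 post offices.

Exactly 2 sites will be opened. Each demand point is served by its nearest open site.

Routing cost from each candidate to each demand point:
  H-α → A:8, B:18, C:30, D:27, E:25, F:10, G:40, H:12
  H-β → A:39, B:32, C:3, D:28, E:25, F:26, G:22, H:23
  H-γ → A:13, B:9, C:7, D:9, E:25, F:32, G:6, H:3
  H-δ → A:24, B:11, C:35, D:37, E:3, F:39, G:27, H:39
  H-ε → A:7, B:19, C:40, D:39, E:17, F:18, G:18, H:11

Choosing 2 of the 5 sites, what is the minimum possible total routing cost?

76

Open {H-γ, H-ε}.
  A→H-ε 7, B→H-γ 9, C→H-γ 7, D→H-γ 9, E→H-ε 17, F→H-ε 18, G→H-γ 6, H→H-γ 3  ⇒ total 76.
Compare {H-α, H-γ}: total 77.
Compare {H-γ, H-δ}: total 82.
No size-2 selection does better; minimum is 76.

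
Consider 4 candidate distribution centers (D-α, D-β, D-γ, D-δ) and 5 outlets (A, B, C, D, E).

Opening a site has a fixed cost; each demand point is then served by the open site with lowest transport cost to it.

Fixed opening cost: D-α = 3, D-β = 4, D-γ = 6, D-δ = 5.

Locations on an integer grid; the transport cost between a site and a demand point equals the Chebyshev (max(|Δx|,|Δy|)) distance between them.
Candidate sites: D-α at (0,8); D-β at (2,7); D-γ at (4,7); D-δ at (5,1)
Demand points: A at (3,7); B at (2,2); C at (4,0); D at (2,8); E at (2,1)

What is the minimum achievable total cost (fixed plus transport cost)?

18

Open {D-β, D-δ}: assign each demand point to its cheapest open site.
  A→D-β 1, B→D-δ 3, C→D-δ 1, D→D-β 1, E→D-δ 3
  transport cost 9, fixed 9 → total 18.
Compare {D-α, D-δ}: transport cost 12 + fixed 8 = 20.
Compare {D-γ, D-δ}: transport cost 10 + fixed 11 = 21.
Compare {D-α, D-β, D-δ}: transport cost 9 + fixed 12 = 21.
All other subsets cost ≥ 20. Minimum total cost: 18.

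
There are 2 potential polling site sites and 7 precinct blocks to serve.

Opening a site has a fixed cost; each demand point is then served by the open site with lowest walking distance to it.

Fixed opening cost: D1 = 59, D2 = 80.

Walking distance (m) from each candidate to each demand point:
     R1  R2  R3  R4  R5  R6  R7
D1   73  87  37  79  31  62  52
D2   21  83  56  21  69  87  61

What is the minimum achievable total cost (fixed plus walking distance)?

Open {D1, D2}: assign each demand point to its cheapest open site.
  R1→D2 21, R2→D2 83, R3→D1 37, R4→D2 21, R5→D1 31, R6→D1 62, R7→D1 52
  walking distance 307, fixed 139 → total 446.
Compare {D2}: walking distance 398 + fixed 80 = 478.
Compare {D1}: walking distance 421 + fixed 59 = 480.

446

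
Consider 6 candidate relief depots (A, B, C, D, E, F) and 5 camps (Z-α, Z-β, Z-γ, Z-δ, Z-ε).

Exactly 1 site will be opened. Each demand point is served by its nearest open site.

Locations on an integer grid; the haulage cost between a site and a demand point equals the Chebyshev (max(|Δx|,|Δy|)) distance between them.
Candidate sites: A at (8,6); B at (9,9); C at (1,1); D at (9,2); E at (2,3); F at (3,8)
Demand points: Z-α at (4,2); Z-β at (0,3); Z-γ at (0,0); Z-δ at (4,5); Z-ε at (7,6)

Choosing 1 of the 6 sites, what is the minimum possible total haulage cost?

Open {E}.
  Z-α→E 2, Z-β→E 2, Z-γ→E 3, Z-δ→E 2, Z-ε→E 5  ⇒ total 14.
Compare {C}: total 16.
Compare {A}: total 25.
No size-1 selection does better; minimum is 14.

14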